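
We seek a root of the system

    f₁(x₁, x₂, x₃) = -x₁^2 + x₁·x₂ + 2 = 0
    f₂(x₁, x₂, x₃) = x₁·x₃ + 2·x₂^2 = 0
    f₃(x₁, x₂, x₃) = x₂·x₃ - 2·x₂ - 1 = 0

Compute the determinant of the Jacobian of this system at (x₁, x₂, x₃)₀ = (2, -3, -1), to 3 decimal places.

-300.000

J = [[-2·x₁ + x₂, x₁, 0], [x₃, 4·x₂, x₁], [0, x₃ - 2, x₂]].
At the point, J = [[-7.000, 2.000, 0.000], [-1.000, -12.000, 2.000], [0.000, -3.000, -3.000]].
det J = -300.000.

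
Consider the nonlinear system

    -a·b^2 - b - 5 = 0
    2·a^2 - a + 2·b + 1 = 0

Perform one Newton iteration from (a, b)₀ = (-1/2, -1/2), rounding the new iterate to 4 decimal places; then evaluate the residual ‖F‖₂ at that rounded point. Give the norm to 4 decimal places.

18.3213

At (-1/2, -1/2): F = (-4.3750, 1.0000).
Jacobian J = [[-b^2, -2·a·b - 1], [4·a - 1, 2]].
At the point, J = [[-0.2500, -1.5000], [-3.0000, 2.0000]] (det J = -5.0000).
Solving J·Δ = −F gives Δ = (-1.4500, -2.6750).
Then the next iterate is (a, b)₁ = (-1.9500, -3.1750).
Re-evaluating at (-1.9500, -3.1750): F = (17.832219, 4.2050), so ‖F‖₂ = 18.3213.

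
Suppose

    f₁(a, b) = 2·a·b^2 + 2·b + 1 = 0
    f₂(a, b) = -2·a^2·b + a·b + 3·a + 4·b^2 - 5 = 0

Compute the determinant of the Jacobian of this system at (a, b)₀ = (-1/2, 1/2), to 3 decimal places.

-3.000

J = [[2·b^2, 4·a·b + 2], [-4·a·b + b + 3, -2·a^2 + a + 8·b]].
At the point, J = [[0.500, 1.000], [4.500, 3.000]].
det J = -3.000.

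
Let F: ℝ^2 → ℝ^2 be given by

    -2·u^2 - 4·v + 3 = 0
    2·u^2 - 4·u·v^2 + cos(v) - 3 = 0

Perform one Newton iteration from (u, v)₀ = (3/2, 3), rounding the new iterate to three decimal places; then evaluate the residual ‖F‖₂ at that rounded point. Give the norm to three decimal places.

80.918

At (3/2, 3): F = (-13.500, -53.48999).
Jacobian J = [[-4·u, -4], [4·u - 4·v^2, -8·u·v - sin(v)]].
At the point, J = [[-6.000, -4.000], [-30.000, -36.14112]] (det J = 96.84672).
Solving J·Δ = −F gives Δ = (-2.829, 0.868).
Then the next iterate is (u, v)₁ = (-1.329, 3.868).
Re-evaluating at (-1.329, 3.868): F = (-16.00448, 79.31985), so ‖F‖₂ = 80.918.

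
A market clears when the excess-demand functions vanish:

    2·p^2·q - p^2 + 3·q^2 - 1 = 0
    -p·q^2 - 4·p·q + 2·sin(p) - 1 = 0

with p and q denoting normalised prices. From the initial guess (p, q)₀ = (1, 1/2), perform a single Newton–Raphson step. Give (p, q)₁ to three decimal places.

(-0.554, 0.550)

At (1, 1/2): F = (-0.250, -1.56706).
Jacobian J = [[4·p·q - 2·p, 2·p^2 + 6·q], [-q^2 - 4·q + 2·cos(p), -2·p·q - 4·p]].
At the point, J = [[0.000, 5.000], [-1.16940, -5.000]] (det J = 5.84698).
Solving J·Δ = −F gives Δ = (-1.554, 0.050).
Then the next iterate is (p, q)₁ = (-0.554, 0.550).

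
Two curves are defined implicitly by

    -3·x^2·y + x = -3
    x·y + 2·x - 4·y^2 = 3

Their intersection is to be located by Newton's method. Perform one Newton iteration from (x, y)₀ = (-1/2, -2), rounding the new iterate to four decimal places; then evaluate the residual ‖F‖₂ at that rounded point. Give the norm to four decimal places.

At (-1/2, -2): F = (4.0000, -19.0000).
Jacobian J = [[-6·x·y + 1, -3·x^2], [y + 2, x - 8·y]].
At the point, J = [[-5.0000, -0.7500], [0.0000, 15.5000]] (det J = -77.5000).
Solving J·Δ = −F gives Δ = (0.6161, 1.2258).
Then the next iterate is (x, y)₁ = (0.1161, -0.7742).
Re-evaluating at (0.1161, -0.7742): F = (3.147407, -5.255227), so ‖F‖₂ = 6.1256.

6.1256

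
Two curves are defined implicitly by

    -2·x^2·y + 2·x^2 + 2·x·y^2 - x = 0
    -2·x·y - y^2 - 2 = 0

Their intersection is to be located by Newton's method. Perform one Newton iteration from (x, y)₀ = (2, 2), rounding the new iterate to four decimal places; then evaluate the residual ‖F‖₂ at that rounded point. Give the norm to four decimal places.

3.9699

At (2, 2): F = (6.0000, -14.0000).
Jacobian J = [[-4·x·y + 4·x + 2·y^2 - 1, -2·x^2 + 4·x·y], [-2·y, -2·x - 2·y]].
At the point, J = [[-1.0000, 8.0000], [-4.0000, -8.0000]] (det J = 40.0000).
Solving J·Δ = −F gives Δ = (-1.6000, -0.9500).
Then the next iterate is (x, y)₁ = (0.4000, 1.0500).
Re-evaluating at (0.4000, 1.0500): F = (0.4660, -3.9425), so ‖F‖₂ = 3.9699.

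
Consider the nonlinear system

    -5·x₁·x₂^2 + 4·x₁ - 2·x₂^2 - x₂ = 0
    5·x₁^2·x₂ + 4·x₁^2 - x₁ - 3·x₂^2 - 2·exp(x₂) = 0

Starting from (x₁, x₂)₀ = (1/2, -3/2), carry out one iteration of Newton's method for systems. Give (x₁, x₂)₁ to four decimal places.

(3.3455, 0.6804)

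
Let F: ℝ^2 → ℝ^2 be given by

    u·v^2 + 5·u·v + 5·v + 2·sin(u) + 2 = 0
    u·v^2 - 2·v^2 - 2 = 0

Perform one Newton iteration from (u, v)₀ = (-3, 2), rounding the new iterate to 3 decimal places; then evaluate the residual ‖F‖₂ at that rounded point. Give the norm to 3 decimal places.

10.805

At (-3, 2): F = (-30.28224, -22.000).
Jacobian J = [[v^2 + 5·v + 2·cos(u), 2·u·v + 5·u + 5], [v^2, 2·u·v - 4·v]].
At the point, J = [[12.02002, -22.000], [4.000, -20.000]] (det J = -152.40030).
Solving J·Δ = −F gives Δ = (0.798, -0.940).
Then the next iterate is (u, v)₁ = (-2.202, 1.060).
Re-evaluating at (-2.202, 1.060): F = (-8.45940, -6.72137), so ‖F‖₂ = 10.805.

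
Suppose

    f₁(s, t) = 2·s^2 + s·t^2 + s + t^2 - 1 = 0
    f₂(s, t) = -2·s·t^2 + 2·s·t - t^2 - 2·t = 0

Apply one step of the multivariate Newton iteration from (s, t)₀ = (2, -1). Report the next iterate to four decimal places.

(0.9375, -0.7708)

At (2, -1): F = (12.0000, -7.0000).
Jacobian J = [[4·s + t^2 + 1, 2·s·t + 2·t], [-2·t^2 + 2·t, -4·s·t + 2·s - 2·t - 2]].
At the point, J = [[10.0000, -6.0000], [-4.0000, 12.0000]] (det J = 96.0000).
Solving J·Δ = −F gives Δ = (-1.0625, 0.2292).
Then the next iterate is (s, t)₁ = (0.9375, -0.7708).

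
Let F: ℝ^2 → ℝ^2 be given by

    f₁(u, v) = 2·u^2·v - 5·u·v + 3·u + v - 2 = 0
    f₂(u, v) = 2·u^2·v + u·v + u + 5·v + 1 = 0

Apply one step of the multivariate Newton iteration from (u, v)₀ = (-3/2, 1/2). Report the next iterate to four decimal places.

At (-3/2, 1/2): F = (0.0000, 3.5000).
Jacobian J = [[4·u·v - 5·v + 3, 2·u^2 - 5·u + 1], [4·u·v + v + 1, 2·u^2 + u + 5]].
At the point, J = [[-2.5000, 13.0000], [-1.5000, 8.0000]] (det J = -0.5000).
Solving J·Δ = −F gives Δ = (-91.0000, -17.5000).
Then the next iterate is (u, v)₁ = (-92.5000, -17.0000).

(-92.5000, -17.0000)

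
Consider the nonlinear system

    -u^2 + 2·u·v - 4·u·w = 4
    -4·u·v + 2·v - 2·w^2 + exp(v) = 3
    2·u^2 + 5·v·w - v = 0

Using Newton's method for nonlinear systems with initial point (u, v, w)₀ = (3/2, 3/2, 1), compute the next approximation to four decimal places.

(1.1199, 1.4442, -0.0662)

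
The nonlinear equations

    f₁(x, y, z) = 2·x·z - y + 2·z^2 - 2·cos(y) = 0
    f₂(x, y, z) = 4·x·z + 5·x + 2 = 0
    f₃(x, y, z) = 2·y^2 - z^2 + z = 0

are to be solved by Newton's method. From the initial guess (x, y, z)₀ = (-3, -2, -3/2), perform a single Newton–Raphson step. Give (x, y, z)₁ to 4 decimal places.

(1.9123, -1.4651, -1.4927)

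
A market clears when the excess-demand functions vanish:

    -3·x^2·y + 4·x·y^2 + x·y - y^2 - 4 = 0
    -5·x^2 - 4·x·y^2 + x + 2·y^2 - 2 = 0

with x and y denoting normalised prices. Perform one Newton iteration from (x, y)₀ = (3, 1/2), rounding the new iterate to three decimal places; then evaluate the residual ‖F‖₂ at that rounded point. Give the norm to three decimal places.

13.321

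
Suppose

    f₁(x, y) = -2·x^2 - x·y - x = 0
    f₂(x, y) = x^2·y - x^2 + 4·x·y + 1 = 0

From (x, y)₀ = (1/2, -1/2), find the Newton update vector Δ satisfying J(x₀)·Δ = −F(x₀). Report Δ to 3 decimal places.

(-0.254, -0.229)

At (1/2, -1/2): F = (-0.750, -0.375).
Jacobian J = [[-4·x - y - 1, -x], [2·x·y - 2·x + 4·y, x^2 + 4·x]].
At the point, J = [[-2.500, -0.500], [-3.500, 2.250]] (det J = -7.375).
Solving J·Δ = −F gives Δ = (-0.254, -0.229).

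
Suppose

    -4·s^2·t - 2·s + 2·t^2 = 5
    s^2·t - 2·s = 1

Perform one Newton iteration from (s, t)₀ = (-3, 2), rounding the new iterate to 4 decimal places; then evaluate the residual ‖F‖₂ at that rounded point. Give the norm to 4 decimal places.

At (-3, 2): F = (-63.0000, 23.0000).
Jacobian J = [[-8·s·t - 2, -4·s^2 + 4·t], [2·s·t - 2, s^2]].
At the point, J = [[46.0000, -28.0000], [-14.0000, 9.0000]] (det J = 22.0000).
Solving J·Δ = −F gives Δ = (-3.5000, -8.0000).
Then the next iterate is (s, t)₁ = (-6.5000, -6.0000).
Re-evaluating at (-6.5000, -6.0000): F = (1094.0000, -241.5000), so ‖F‖₂ = 1120.3385.

1120.3385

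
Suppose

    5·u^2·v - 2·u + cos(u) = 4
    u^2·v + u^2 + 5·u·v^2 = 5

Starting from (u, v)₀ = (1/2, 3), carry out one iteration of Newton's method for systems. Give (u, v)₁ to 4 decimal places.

(0.7221, 1.0732)

At (1/2, 3): F = (-0.372417, 18.5000).
Jacobian J = [[10·u·v - sin(u) - 2, 5·u^2], [2·u·v + 2·u + 5·v^2, u^2 + 10·u·v]].
At the point, J = [[12.520574, 1.2500], [49.0000, 15.2500]] (det J = 129.688761).
Solving J·Δ = −F gives Δ = (0.2221, -1.9268).
Then the next iterate is (u, v)₁ = (0.7221, 1.0732).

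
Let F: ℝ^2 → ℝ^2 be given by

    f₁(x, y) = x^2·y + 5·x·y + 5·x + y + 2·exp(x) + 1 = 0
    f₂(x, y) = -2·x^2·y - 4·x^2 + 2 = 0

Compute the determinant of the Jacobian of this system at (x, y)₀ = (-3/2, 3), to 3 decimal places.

J = [[2·x·y + 5·y + 2·exp(x) + 5, x^2 + 5·x + 1], [-4·x·y - 8·x, -2·x^2]].
At the point, J = [[11.44626, -4.250], [30.000, -4.500]].
det J = 75.992.

75.992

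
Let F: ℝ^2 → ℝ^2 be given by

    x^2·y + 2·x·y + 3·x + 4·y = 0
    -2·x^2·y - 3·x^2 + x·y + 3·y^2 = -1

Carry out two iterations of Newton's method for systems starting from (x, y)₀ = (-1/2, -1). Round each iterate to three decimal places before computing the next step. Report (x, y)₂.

(0.724, -0.368)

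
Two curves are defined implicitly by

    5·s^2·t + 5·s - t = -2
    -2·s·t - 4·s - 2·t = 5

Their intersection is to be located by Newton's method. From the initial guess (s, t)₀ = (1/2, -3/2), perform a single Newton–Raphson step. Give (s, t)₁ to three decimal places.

(2.016, -2.839)

At (1/2, -3/2): F = (4.125, -2.500).
Jacobian J = [[10·s·t + 5, 5·s^2 - 1], [-2·t - 4, -2·s - 2]].
At the point, J = [[-2.500, 0.250], [-1.000, -3.000]] (det J = 7.750).
Solving J·Δ = −F gives Δ = (1.516, -1.339).
Then the next iterate is (s, t)₁ = (2.016, -2.839).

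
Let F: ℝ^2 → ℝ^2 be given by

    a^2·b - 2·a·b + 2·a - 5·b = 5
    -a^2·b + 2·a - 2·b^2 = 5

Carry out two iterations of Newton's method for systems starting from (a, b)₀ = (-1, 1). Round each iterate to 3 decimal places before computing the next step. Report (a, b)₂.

At (-1, 1): F = (-9.000, -10.000).
Jacobian J = [[2·a·b - 2·b + 2, a^2 - 2·a - 5], [-2·a·b + 2, -a^2 - 4·b]].
At the point, J = [[-2.000, -2.000], [4.000, -5.000]] (det J = 18.000).
Solving J·Δ = −F gives Δ = (-1.389, -3.111).
Then the next iterate is (a, b)₁ = (-2.389, -2.111).
Round to (-2.389, -2.111) and repeat: F = (-21.35751, -6.64249), J = [[16.30836, 5.48532], [-8.08636, 2.73668]].
Δ = (0.247, 3.158), so (a, b)₂ = (-2.142, 1.047).

(-2.142, 1.047)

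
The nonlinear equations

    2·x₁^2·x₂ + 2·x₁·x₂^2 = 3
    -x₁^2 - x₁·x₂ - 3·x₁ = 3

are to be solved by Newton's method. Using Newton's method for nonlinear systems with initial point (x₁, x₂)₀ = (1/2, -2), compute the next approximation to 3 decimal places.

(-0.958, -3.667)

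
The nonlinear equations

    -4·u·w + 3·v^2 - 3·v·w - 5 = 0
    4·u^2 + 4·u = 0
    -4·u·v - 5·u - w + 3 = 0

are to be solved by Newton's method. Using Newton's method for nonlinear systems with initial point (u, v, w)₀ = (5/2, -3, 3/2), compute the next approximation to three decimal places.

(1.042, -1.363, -6.075)

At (5/2, -3, 3/2): F = (20.500, 35.000, 19.000).
Jacobian J = [[-4·w, 6·v - 3·w, -4·u - 3·v], [8·u + 4, 0, 0], [-4·v - 5, -4·u, -1]].
At the point, J = [[-6.000, -22.500, -1.000], [24.000, 0.000, 0.000], [7.000, -10.000, -1.000]] (det J = -300.000).
Solving J·Δ = −F gives Δ = (-1.458, 1.637, -7.575).
Then the next iterate is (u, v, w)₁ = (1.042, -1.363, -6.075).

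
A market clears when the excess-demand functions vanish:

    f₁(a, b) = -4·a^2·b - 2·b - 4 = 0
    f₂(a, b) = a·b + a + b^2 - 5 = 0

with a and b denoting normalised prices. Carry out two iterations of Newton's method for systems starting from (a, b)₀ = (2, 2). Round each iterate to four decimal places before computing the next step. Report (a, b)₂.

At (2, 2): F = (-40.0000, 5.0000).
Jacobian J = [[-8·a·b, -4·a^2 - 2], [b + 1, a + 2·b]].
At the point, J = [[-32.0000, -18.0000], [3.0000, 6.0000]] (det J = -138.0000).
Solving J·Δ = −F gives Δ = (-1.0870, -0.2899).
Then the next iterate is (a, b)₁ = (0.9130, 1.7101).
Round to (0.9130, 1.7101) and repeat: F = (-13.122145, 0.398763), J = [[-12.490570, -5.334276], [2.7101, 4.3332]].
Δ = (-1.3798, 0.7709), so (a, b)₂ = (-0.4668, 2.4810).

(-0.4668, 2.4810)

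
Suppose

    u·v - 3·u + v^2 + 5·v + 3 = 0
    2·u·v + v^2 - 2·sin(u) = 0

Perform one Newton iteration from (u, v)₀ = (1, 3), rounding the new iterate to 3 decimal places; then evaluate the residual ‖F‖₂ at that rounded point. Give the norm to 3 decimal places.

At (1, 3): F = (27.000, 13.31706).
Jacobian J = [[v - 3, u + 2·v + 5], [2·v - 2·cos(u), 2·u + 2·v]].
At the point, J = [[0.000, 12.000], [4.91940, 8.000]] (det J = -59.03274).
Solving J·Δ = −F gives Δ = (0.952, -2.250).
Then the next iterate is (u, v)₁ = (1.952, 0.750).
Re-evaluating at (1.952, 0.750): F = (2.92050, 1.63407), so ‖F‖₂ = 3.347.

3.347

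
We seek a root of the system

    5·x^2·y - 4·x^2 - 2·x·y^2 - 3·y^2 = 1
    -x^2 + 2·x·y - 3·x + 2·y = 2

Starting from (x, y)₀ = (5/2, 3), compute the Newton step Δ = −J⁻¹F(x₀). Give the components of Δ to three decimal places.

(-0.258, -0.824)

At (5/2, 3): F = (-4.250, 5.250).
Jacobian J = [[10·x·y - 8·x - 2·y^2, 5·x^2 - 4·x·y - 6·y], [-2·x + 2·y - 3, 2·x + 2]].
At the point, J = [[37.000, -16.750], [-2.000, 7.000]] (det J = 225.500).
Solving J·Δ = −F gives Δ = (-0.258, -0.824).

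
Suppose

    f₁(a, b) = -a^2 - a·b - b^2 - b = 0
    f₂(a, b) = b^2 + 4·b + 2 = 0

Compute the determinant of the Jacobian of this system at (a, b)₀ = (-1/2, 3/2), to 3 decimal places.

-3.500

J = [[-2·a - b, -a - 2·b - 1], [0, 2·b + 4]].
At the point, J = [[-0.500, -3.500], [0.000, 7.000]].
det J = -3.500.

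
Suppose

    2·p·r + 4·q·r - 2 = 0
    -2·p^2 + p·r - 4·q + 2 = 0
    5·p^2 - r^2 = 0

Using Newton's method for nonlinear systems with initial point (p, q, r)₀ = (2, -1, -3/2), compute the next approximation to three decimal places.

At (2, -1, -3/2): F = (-2.000, -5.000, 17.750).
Jacobian J = [[2·r, 4·r, 2·p + 4·q], [-4·p + r, -4, p], [10·p, 0, -2·r]].
At the point, J = [[-3.000, -6.000, 0.000], [-9.500, -4.000, 2.000], [20.000, 0.000, 3.000]] (det J = -375.000).
Solving J·Δ = −F gives Δ = (-0.744, 0.039, -0.957).
Then the next iterate is (p, q, r)₁ = (1.256, -0.961, -2.457).

(1.256, -0.961, -2.457)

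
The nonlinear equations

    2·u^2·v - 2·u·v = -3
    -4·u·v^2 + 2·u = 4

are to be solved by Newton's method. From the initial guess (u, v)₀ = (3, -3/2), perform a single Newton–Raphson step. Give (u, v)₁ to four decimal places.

(2.4737, -0.9079)

At (3, -3/2): F = (-15.0000, -25.0000).
Jacobian J = [[4·u·v - 2·v, 2·u^2 - 2·u], [-4·v^2 + 2, -8·u·v]].
At the point, J = [[-15.0000, 12.0000], [-7.0000, 36.0000]] (det J = -456.0000).
Solving J·Δ = −F gives Δ = (-0.5263, 0.5921).
Then the next iterate is (u, v)₁ = (2.4737, -0.9079).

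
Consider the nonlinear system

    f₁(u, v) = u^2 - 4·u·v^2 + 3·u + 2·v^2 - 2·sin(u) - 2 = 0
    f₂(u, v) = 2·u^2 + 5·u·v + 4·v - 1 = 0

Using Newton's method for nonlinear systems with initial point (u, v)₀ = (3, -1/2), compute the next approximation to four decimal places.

(1.1385, 0.0360)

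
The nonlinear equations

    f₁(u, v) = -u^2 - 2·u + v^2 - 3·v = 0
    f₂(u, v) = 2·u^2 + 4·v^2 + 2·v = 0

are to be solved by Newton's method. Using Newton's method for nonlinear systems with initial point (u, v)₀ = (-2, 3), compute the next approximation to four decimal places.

(-0.0263, 1.6842)

At (-2, 3): F = (0.0000, 50.0000).
Jacobian J = [[-2·u - 2, 2·v - 3], [4·u, 8·v + 2]].
At the point, J = [[2.0000, 3.0000], [-8.0000, 26.0000]] (det J = 76.0000).
Solving J·Δ = −F gives Δ = (1.9737, -1.3158).
Then the next iterate is (u, v)₁ = (-0.0263, 1.6842).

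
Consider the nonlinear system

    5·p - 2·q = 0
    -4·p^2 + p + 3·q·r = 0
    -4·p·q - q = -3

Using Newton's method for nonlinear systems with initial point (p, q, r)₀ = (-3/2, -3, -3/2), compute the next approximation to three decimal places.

At (-3/2, -3, -3/2): F = (-1.500, 3.000, -12.000).
Jacobian J = [[5, -2, 0], [-8·p + 1, 3·r, 3·q], [-4·q, -4·p - 1, 0]].
At the point, J = [[5.000, -2.000, 0.000], [13.000, -4.500, -9.000], [12.000, 5.000, 0.000]] (det J = 441.000).
Solving J·Δ = −F gives Δ = (0.643, 0.857, 0.833).
Then the next iterate is (p, q, r)₁ = (-0.857, -2.143, -0.667).

(-0.857, -2.143, -0.667)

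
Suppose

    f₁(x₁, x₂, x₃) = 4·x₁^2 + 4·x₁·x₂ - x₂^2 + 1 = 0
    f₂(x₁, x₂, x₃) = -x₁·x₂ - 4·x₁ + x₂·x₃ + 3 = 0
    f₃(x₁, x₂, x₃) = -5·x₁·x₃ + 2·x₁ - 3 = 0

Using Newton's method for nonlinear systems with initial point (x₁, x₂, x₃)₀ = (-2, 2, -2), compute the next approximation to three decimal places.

(-0.048, 0.448, -1.643)

At (-2, 2, -2): F = (-3.000, 11.000, -27.000).
Jacobian J = [[8·x₁ + 4·x₂, 4·x₁ - 2·x₂, 0], [-x₂ - 4, -x₁ + x₃, x₂], [-5·x₃ + 2, 0, -5·x₁]].
At the point, J = [[-8.000, -12.000, 0.000], [-6.000, 0.000, 2.000], [12.000, 0.000, 10.000]] (det J = -1008.000).
Solving J·Δ = −F gives Δ = (1.952, -1.552, 0.357).
Then the next iterate is (x₁, x₂, x₃)₁ = (-0.048, 0.448, -1.643).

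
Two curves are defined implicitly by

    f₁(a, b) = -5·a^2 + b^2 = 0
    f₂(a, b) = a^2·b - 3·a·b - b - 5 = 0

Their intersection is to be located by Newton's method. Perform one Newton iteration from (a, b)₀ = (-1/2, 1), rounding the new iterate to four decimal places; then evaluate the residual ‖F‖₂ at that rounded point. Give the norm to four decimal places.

At (-1/2, 1): F = (-0.2500, -4.2500).
Jacobian J = [[-10·a, 2·b], [2·a·b - 3·b, a^2 - 3·a - 1]].
At the point, J = [[5.0000, 2.0000], [-4.0000, 0.7500]] (det J = 11.7500).
Solving J·Δ = −F gives Δ = (-0.7074, 1.8936).
Then the next iterate is (a, b)₁ = (-1.2074, 2.8936).
Re-evaluating at (-1.2074, 2.8936): F = (1.083847, 6.805931), so ‖F‖₂ = 6.8917.

6.8917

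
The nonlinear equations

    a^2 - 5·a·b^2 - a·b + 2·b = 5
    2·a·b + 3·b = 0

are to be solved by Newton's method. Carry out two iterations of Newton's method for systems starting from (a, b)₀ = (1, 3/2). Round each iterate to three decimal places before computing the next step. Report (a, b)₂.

(-0.647, -1.568)

At (1, 3/2): F = (-13.750, 7.500).
Jacobian J = [[2·a - 5·b^2 - b, -10·a·b - a + 2], [2·b, 2·a + 3]].
At the point, J = [[-10.750, -14.000], [3.000, 5.000]] (det J = -11.750).
Solving J·Δ = −F gives Δ = (3.085, -3.351).
Then the next iterate is (a, b)₁ = (4.085, -1.851).
Round to (4.085, -1.851) and repeat: F = (-54.43360, -20.67567), J = [[-7.11000, 73.52835], [-3.702, 11.170]].
Δ = (-4.732, 0.283), so (a, b)₂ = (-0.647, -1.568).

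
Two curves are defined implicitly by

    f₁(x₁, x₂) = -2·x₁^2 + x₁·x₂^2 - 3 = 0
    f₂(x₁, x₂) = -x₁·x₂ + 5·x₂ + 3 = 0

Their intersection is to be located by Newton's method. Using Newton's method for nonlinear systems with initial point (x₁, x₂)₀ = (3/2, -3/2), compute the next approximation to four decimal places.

At (3/2, -3/2): F = (-4.1250, -2.2500).
Jacobian J = [[-4·x₁ + x₂^2, 2·x₁·x₂], [-x₂, -x₁ + 5]].
At the point, J = [[-3.7500, -4.5000], [1.5000, 3.5000]] (det J = -6.3750).
Solving J·Δ = −F gives Δ = (-3.8529, 2.2941).
Then the next iterate is (x₁, x₂)₁ = (-2.3529, 0.7941).

(-2.3529, 0.7941)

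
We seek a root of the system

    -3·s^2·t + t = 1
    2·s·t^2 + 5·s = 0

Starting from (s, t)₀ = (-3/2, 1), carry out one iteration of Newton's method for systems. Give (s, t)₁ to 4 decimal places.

(-2.9455, -2.4364)

At (-3/2, 1): F = (-6.7500, -10.5000).
Jacobian J = [[-6·s·t, -3·s^2 + 1], [2·t^2 + 5, 4·s·t]].
At the point, J = [[9.0000, -5.7500], [7.0000, -6.0000]] (det J = -13.7500).
Solving J·Δ = −F gives Δ = (-1.4455, -3.4364).
Then the next iterate is (s, t)₁ = (-2.9455, -2.4364).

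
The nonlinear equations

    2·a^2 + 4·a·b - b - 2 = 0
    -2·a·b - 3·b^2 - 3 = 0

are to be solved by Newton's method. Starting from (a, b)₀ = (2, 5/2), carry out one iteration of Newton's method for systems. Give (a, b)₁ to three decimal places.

At (2, 5/2): F = (23.500, -31.750).
Jacobian J = [[4·a + 4·b, 4·a - 1], [-2·b, -2·a - 6·b]].
At the point, J = [[18.000, 7.000], [-5.000, -19.000]] (det J = -307.000).
Solving J·Δ = −F gives Δ = (-0.730, -1.479).
Then the next iterate is (a, b)₁ = (1.270, 1.021).

(1.270, 1.021)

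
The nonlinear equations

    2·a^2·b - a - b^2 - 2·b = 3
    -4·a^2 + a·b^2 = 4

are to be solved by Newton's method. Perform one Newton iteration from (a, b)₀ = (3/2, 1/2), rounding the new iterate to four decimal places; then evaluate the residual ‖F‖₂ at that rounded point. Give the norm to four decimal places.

20.4582

At (3/2, 1/2): F = (-3.5000, -12.6250).
Jacobian J = [[4·a·b - 1, 2·a^2 - 2·b - 2], [-8·a + b^2, 2·a·b]].
At the point, J = [[2.0000, 1.5000], [-11.7500, 1.5000]] (det J = 20.6250).
Solving J·Δ = −F gives Δ = (-0.6636, 3.2182).
Then the next iterate is (a, b)₁ = (0.8364, 3.7182).
Re-evaluating at (0.8364, 3.7182): F = (-19.895566, 4.764980), so ‖F‖₂ = 20.4582.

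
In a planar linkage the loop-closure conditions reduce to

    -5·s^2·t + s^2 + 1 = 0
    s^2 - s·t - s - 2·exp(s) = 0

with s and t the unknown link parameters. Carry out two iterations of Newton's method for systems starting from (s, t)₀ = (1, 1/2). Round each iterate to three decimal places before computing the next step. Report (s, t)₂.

(-0.477, 1.105)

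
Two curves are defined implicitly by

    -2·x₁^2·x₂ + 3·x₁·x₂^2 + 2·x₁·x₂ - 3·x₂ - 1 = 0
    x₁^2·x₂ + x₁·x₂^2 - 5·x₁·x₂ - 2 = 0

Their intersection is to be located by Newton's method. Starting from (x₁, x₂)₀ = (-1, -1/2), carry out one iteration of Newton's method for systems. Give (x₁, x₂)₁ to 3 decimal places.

At (-1, -1/2): F = (1.750, -5.250).
Jacobian J = [[-4·x₁·x₂ + 3·x₂^2 + 2·x₂, -2·x₁^2 + 6·x₁·x₂ + 2·x₁ - 3], [2·x₁·x₂ + x₂^2 - 5·x₂, x₁^2 + 2·x₁·x₂ - 5·x₁]].
At the point, J = [[-2.250, -4.000], [3.750, 7.000]] (det J = -0.750).
Solving J·Δ = −F gives Δ = (-11.667, 7.000).
Then the next iterate is (x₁, x₂)₁ = (-12.667, 6.500).

(-12.667, 6.500)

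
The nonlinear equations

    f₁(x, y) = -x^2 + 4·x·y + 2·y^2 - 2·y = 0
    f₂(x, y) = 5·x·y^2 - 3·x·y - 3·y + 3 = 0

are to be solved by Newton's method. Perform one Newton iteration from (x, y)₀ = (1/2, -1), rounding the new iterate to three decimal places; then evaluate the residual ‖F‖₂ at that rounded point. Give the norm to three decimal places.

At (1/2, -1): F = (1.750, 10.000).
Jacobian J = [[-2·x + 4·y, 4·x + 4·y - 2], [5·y^2 - 3·y, 10·x·y - 3·x - 3]].
At the point, J = [[-5.000, -4.000], [8.000, -9.500]] (det J = 79.500).
Solving J·Δ = −F gives Δ = (-0.294, 0.805).
Then the next iterate is (x, y)₁ = (0.206, -0.195).
Re-evaluating at (0.206, -0.195): F = (0.26293, 3.74468), so ‖F‖₂ = 3.754.

3.754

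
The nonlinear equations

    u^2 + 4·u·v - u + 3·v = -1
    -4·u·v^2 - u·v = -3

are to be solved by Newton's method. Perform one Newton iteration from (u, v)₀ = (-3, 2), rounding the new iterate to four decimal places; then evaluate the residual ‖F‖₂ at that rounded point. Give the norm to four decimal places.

12.2734

At (-3, 2): F = (-5.0000, 57.0000).
Jacobian J = [[2·u + 4·v - 1, 4·u + 3], [-4·v^2 - v, -8·u·v - u]].
At the point, J = [[1.0000, -9.0000], [-18.0000, 51.0000]] (det J = -111.0000).
Solving J·Δ = −F gives Δ = (2.3243, -0.2973).
Then the next iterate is (u, v)₁ = (-0.6757, 1.7027).
Re-evaluating at (-0.6757, 1.7027): F = (2.638313, 11.986438), so ‖F‖₂ = 12.2734.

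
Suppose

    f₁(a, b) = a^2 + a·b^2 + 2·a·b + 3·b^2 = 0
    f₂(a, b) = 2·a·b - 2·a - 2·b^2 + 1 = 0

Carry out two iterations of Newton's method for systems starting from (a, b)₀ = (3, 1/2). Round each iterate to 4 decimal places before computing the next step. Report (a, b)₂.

(0.5456, 0.2965)

At (3, 1/2): F = (13.5000, -2.5000).
Jacobian J = [[2·a + b^2 + 2·b, 2·a·b + 2·a + 6·b], [2·b - 2, 2·a - 4·b]].
At the point, J = [[7.2500, 12.0000], [-1.0000, 4.0000]] (det J = 41.0000).
Solving J·Δ = −F gives Δ = (-2.0488, 0.1128).
Then the next iterate is (a, b)₁ = (0.9512, 0.6128).
Round to (0.9512, 0.6128) and repeat: F = (3.554342, -0.487657), J = [[3.503524, 6.744991], [-0.7744, -0.5488]].
Δ = (-0.4056, -0.3163), so (a, b)₂ = (0.5456, 0.2965).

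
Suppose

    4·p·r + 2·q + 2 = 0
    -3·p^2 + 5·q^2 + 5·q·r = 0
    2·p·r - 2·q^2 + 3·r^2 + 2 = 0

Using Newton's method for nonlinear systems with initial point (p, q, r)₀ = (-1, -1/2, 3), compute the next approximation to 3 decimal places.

At (-1, -1/2, 3): F = (-11.000, -9.250, 22.500).
Jacobian J = [[4·r, 2, 4·p], [-6·p, 10·q + 5·r, 5·q], [2·r, -4·q, 2·p + 6·r]].
At the point, J = [[12.000, 2.000, -4.000], [6.000, 10.000, -2.500], [6.000, 2.000, 16.000]] (det J = 1950.000).
Solving J·Δ = −F gives Δ = (0.337, 0.329, -1.574).
Then the next iterate is (p, q, r)₁ = (-0.663, -0.171, 1.426).

(-0.663, -0.171, 1.426)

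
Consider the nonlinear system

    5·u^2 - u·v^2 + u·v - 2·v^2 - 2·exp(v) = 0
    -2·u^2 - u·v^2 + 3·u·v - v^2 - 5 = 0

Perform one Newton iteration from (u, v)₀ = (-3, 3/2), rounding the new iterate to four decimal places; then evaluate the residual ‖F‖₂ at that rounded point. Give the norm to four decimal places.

At (-3, 3/2): F = (33.786622, -32.0000).
Jacobian J = [[10·u - v^2 + v, -2·u·v + u - 4·v - 2·exp(v)], [-4·u - v^2 + 3·v, -2·u·v + 3·u - 2·v]].
At the point, J = [[-30.7500, -8.963378], [14.2500, -3.0000]] (det J = 219.978139).
Solving J·Δ = −F gives Δ = (1.7647, -2.2845).
Then the next iterate is (u, v)₁ = (-1.2353, -0.7845).
Re-evaluating at (-1.2353, -0.7845): F = (7.215601, -4.999841), so ‖F‖₂ = 8.7786.

8.7786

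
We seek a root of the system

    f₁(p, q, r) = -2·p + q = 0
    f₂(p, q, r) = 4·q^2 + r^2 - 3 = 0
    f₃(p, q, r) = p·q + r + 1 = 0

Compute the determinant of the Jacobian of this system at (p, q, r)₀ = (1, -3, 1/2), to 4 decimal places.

47.0000

J = [[-2, 1, 0], [0, 8·q, 2·r], [q, p, 1]].
At the point, J = [[-2.0000, 1.0000, 0.0000], [0.0000, -24.0000, 1.0000], [-3.0000, 1.0000, 1.0000]].
det J = 47.0000.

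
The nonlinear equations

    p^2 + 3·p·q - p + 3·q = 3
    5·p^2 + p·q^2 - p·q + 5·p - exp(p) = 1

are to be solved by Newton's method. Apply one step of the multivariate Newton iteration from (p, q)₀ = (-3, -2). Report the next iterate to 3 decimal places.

(-1.769, -1.167)

At (-3, -2): F = (21.000, 10.95021).
Jacobian J = [[2·p + 3·q - 1, 3·p + 3], [10·p + q^2 - q - exp(p) + 5, 2·p·q - p]].
At the point, J = [[-13.000, -6.000], [-19.04979, 15.000]] (det J = -309.29872).
Solving J·Δ = −F gives Δ = (1.231, 0.833).
Then the next iterate is (p, q)₁ = (-1.769, -1.167).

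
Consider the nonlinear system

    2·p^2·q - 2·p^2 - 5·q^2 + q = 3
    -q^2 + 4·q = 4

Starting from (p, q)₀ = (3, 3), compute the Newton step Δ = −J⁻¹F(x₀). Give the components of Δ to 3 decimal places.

(0.146, -0.500)

At (3, 3): F = (-9.000, -1.000).
Jacobian J = [[4·p·q - 4·p, 2·p^2 - 10·q + 1], [0, -2·q + 4]].
At the point, J = [[24.000, -11.000], [0.000, -2.000]] (det J = -48.000).
Solving J·Δ = −F gives Δ = (0.146, -0.500).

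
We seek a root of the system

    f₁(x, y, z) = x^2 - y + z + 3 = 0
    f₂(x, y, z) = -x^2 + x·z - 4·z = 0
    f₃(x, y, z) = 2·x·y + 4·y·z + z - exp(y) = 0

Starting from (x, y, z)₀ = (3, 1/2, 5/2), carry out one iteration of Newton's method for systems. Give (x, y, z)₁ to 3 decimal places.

(2.612, 2.030, -7.643)

At (3, 1/2, 5/2): F = (14.000, -11.500, 8.85128).
Jacobian J = [[2·x, -1, 1], [-2·x + z, 0, x - 4], [2·y, 2·x + 4·z - exp(y), 4·y + 1]].
At the point, J = [[6.000, -1.000, 1.000], [-3.500, 0.000, -1.000], [1.000, 14.35128, 3.000]] (det J = 26.37820).
Solving J·Δ = −F gives Δ = (-0.388, 1.530, -10.143).
Then the next iterate is (x, y, z)₁ = (2.612, 2.030, -7.643).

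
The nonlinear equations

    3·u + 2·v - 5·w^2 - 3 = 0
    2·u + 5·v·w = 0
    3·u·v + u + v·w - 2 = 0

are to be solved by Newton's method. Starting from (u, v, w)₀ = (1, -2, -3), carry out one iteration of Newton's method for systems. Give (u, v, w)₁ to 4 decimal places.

At (1, -2, -3): F = (-49.0000, 32.0000, -1.0000).
Jacobian J = [[3, 2, -10·w], [2, 5·w, 5·v], [3·v + 1, 3·u + w, v]].
At the point, J = [[3.0000, 2.0000, 30.0000], [2.0000, -15.0000, -10.0000], [-5.0000, 0.0000, -2.0000]] (det J = -2052.0000).
Solving J·Δ = −F gives Δ = (-0.8635, 0.9123, 1.6589).
Then the next iterate is (u, v, w)₁ = (0.1365, -1.0877, -1.3411).

(0.1365, -1.0877, -1.3411)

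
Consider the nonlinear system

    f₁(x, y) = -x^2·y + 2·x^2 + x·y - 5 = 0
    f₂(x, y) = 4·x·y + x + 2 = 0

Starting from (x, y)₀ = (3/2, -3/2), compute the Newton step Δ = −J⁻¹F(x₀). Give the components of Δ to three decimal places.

(0.007, 0.923)

At (3/2, -3/2): F = (0.625, -5.500).
Jacobian J = [[-2·x·y + 4·x + y, -x^2 + x], [4·y + 1, 4·x]].
At the point, J = [[9.000, -0.750], [-5.000, 6.000]] (det J = 50.250).
Solving J·Δ = −F gives Δ = (0.007, 0.923).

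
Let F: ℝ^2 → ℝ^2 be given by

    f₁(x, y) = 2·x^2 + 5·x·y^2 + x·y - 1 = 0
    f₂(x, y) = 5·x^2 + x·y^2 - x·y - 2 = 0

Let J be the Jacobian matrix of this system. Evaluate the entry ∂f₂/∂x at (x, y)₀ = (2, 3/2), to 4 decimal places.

20.7500

∂f₂/∂x = 10·x + y^2 - y.
At (2, 3/2) this is 20.7500.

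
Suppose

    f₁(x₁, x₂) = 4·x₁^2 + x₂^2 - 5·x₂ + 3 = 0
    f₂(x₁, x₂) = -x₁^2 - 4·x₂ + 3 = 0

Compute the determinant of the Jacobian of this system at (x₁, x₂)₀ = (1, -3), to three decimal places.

J = [[8·x₁, 2·x₂ - 5], [-2·x₁, -4]].
At the point, J = [[8.000, -11.000], [-2.000, -4.000]].
det J = -54.000.

-54.000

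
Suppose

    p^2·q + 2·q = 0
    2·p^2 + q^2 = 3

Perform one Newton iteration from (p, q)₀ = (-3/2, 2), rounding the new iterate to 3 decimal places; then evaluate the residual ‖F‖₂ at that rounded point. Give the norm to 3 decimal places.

795.150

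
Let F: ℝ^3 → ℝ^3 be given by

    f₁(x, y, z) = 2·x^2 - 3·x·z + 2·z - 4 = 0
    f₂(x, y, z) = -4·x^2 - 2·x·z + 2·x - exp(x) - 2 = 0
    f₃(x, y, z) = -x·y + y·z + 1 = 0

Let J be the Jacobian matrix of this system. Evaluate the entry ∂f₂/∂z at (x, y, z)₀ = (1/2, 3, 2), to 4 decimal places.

∂f₂/∂z = -2·x.
At (1/2, 3, 2) this is -1.0000.

-1.0000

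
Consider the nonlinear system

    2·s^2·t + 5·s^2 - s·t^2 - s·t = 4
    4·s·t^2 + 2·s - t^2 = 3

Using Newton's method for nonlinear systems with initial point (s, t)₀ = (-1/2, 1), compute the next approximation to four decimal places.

(-1.0119, -0.6786)

At (-1/2, 1): F = (-1.2500, -7.0000).
Jacobian J = [[4·s·t + 10·s - t^2 - t, 2·s^2 - 2·s·t - s], [4·t^2 + 2, 8·s·t - 2·t]].
At the point, J = [[-9.0000, 2.0000], [6.0000, -6.0000]] (det J = 42.0000).
Solving J·Δ = −F gives Δ = (-0.5119, -1.6786).
Then the next iterate is (s, t)₁ = (-1.0119, -0.6786).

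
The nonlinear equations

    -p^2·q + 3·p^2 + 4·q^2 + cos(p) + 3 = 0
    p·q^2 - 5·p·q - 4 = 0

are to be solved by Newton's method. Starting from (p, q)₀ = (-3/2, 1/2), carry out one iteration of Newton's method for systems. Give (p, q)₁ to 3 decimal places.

(0.190, 1.238)

At (-3/2, 1/2): F = (9.69574, -0.625).
Jacobian J = [[-2·p·q + 6·p - sin(p), -p^2 + 8·q], [q^2 - 5·q, 2·p·q - 5·p]].
At the point, J = [[-6.50251, 1.750], [-2.250, 6.000]] (det J = -35.07753).
Solving J·Δ = −F gives Δ = (1.690, 0.738).
Then the next iterate is (p, q)₁ = (0.190, 1.238).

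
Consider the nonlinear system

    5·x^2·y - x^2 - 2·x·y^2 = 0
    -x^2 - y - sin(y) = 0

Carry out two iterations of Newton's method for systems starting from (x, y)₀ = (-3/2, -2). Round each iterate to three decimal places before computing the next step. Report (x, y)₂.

At (-3/2, -2): F = (-12.750, 0.65930).
Jacobian J = [[10·x·y - 2·x - 2·y^2, 5·x^2 - 4·x·y], [-2·x, -cos(y) - 1]].
At the point, J = [[25.000, -0.750], [3.000, -0.58385]] (det J = -12.34633).
Solving J·Δ = −F gives Δ = (0.643, 4.433).
Then the next iterate is (x, y)₁ = (-0.857, 2.433).
Round to (-0.857, 2.433) and repeat: F = (18.34613, -3.81821), J = [[-30.97579, 12.01257], [1.714, -0.24072]].
Δ = (3.156, 6.611), so (x, y)₂ = (2.299, 9.044).

(2.299, 9.044)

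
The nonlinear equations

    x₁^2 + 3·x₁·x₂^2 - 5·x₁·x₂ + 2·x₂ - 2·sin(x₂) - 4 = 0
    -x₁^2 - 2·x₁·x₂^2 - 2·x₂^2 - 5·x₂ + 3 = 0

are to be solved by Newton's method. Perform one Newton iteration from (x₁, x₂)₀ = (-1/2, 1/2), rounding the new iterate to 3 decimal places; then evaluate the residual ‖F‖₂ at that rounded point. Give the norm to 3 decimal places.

1.619

At (-1/2, 1/2): F = (-2.83385, 0.000).
Jacobian J = [[2·x₁ + 3·x₂^2 - 5·x₂, 6·x₁·x₂ - 5·x₁ - 2·cos(x₂) + 2], [-2·x₁ - 2·x₂^2, -4·x₁·x₂ - 4·x₂ - 5]].
At the point, J = [[-2.750, 1.24483], [0.500, -6.000]] (det J = 15.87758).
Solving J·Δ = −F gives Δ = (-1.071, -0.089).
Then the next iterate is (x₁, x₂)₁ = (-1.571, 0.411).
Re-evaluating at (-1.571, 0.411): F = (0.92327, -1.33013), so ‖F‖₂ = 1.619.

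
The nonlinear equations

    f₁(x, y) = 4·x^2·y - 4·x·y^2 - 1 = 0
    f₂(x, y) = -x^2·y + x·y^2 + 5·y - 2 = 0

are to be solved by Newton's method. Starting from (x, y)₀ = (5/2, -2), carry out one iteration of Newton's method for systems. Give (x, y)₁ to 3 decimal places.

(3.719, 0.450)

At (5/2, -2): F = (-91.000, 10.500).
Jacobian J = [[8·x·y - 4·y^2, 4·x^2 - 8·x·y], [-2·x·y + y^2, -x^2 + 2·x·y + 5]].
At the point, J = [[-56.000, 65.000], [14.000, -11.250]] (det J = -280.000).
Solving J·Δ = −F gives Δ = (1.219, 2.450).
Then the next iterate is (x, y)₁ = (3.719, 0.450).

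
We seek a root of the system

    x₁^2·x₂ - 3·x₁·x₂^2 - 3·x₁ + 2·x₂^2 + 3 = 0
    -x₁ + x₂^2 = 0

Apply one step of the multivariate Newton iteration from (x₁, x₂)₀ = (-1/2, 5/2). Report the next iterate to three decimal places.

(-0.353, 1.179)

At (-1/2, 5/2): F = (27.000, 6.750).
Jacobian J = [[2·x₁·x₂ - 3·x₂^2 - 3, x₁^2 - 6·x₁·x₂ + 4·x₂], [-1, 2·x₂]].
At the point, J = [[-24.250, 17.750], [-1.000, 5.000]] (det J = -103.500).
Solving J·Δ = −F gives Δ = (0.147, -1.321).
Then the next iterate is (x₁, x₂)₁ = (-0.353, 1.179).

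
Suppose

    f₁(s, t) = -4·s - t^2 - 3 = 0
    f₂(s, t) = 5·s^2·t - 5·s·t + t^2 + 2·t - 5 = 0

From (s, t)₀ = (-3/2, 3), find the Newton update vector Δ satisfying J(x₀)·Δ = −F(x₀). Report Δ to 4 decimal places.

At (-3/2, 3): F = (-6.0000, 66.2500).
Jacobian J = [[-4, -2·t], [10·s·t - 5·t, 5·s^2 - 5·s + 2·t + 2]].
At the point, J = [[-4.0000, -6.0000], [-60.0000, 26.7500]] (det J = -467.0000).
Solving J·Δ = −F gives Δ = (0.5075, -1.3383).

(0.5075, -1.3383)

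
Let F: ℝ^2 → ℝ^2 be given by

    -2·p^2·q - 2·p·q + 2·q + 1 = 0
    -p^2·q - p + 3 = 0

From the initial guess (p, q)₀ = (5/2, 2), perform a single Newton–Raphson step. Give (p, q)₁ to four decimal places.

At (5/2, 2): F = (-30.0000, -12.0000).
Jacobian J = [[-4·p·q - 2·q, -2·p^2 - 2·p + 2], [-2·p·q - 1, -p^2]].
At the point, J = [[-24.0000, -15.5000], [-11.0000, -6.2500]] (det J = -20.5000).
Solving J·Δ = −F gives Δ = (0.0732, -2.0488).
Then the next iterate is (p, q)₁ = (2.5732, -0.0488).

(2.5732, -0.0488)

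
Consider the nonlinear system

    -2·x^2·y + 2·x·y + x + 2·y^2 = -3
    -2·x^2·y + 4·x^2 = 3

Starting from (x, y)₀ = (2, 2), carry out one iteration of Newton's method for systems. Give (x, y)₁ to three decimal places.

(2.318, 1.625)

At (2, 2): F = (5.000, -3.000).
Jacobian J = [[-4·x·y + 2·y + 1, -2·x^2 + 2·x + 4·y], [-4·x·y + 8·x, -2·x^2]].
At the point, J = [[-11.000, 4.000], [0.000, -8.000]] (det J = 88.000).
Solving J·Δ = −F gives Δ = (0.318, -0.375).
Then the next iterate is (x, y)₁ = (2.318, 1.625).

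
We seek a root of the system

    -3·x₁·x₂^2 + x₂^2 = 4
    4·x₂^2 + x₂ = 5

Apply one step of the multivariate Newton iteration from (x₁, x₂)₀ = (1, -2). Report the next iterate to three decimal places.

(0.400, -1.400)

At (1, -2): F = (-12.000, 9.000).
Jacobian J = [[-3·x₂^2, -6·x₁·x₂ + 2·x₂], [0, 8·x₂ + 1]].
At the point, J = [[-12.000, 8.000], [0.000, -15.000]] (det J = 180.000).
Solving J·Δ = −F gives Δ = (-0.600, 0.600).
Then the next iterate is (x₁, x₂)₁ = (0.400, -1.400).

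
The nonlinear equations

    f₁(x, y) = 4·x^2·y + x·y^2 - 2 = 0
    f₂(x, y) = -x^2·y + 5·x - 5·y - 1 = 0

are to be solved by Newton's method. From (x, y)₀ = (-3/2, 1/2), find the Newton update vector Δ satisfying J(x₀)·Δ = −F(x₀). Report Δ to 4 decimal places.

At (-3/2, 1/2): F = (2.1250, -12.1250).
Jacobian J = [[8·x·y + y^2, 4·x^2 + 2·x·y], [-2·x·y + 5, -x^2 - 5]].
At the point, J = [[-5.7500, 7.5000], [6.5000, -7.2500]] (det J = -7.0625).
Solving J·Δ = −F gives Δ = (10.6947, 7.9159).

(10.6947, 7.9159)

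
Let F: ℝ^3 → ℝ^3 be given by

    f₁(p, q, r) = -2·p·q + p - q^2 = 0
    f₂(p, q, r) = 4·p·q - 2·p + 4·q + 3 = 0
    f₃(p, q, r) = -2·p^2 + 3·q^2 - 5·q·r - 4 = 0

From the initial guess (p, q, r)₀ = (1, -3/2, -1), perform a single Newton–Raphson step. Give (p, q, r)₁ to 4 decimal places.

At (1, -3/2, -1): F = (1.7500, -11.0000, -6.7500).
Jacobian J = [[-2·q + 1, -2·p - 2·q, 0], [4·q - 2, 4·p + 4, 0], [-4·p, 6·q - 5·r, -5·q]].
At the point, J = [[4.0000, 1.0000, 0.0000], [-8.0000, 8.0000, 0.0000], [-4.0000, -4.0000, 7.5000]] (det J = 300.0000).
Solving J·Δ = −F gives Δ = (-0.6250, 0.7500, 0.9667).
Then the next iterate is (p, q, r)₁ = (0.3750, -0.7500, -0.0333).

(0.3750, -0.7500, -0.0333)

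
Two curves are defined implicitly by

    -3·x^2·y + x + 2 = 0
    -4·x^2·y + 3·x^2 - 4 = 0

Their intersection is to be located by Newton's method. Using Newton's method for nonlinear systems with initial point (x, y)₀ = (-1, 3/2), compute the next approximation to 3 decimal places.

(-1.318, -0.727)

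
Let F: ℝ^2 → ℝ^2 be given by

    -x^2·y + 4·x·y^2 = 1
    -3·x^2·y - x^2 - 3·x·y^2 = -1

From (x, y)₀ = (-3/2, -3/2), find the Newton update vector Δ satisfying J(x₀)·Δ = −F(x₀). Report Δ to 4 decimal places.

(0.4097, 0.5893)

At (-3/2, -3/2): F = (-11.1250, 19.0000).
Jacobian J = [[-2·x·y + 4·y^2, -x^2 + 8·x·y], [-6·x·y - 2·x - 3·y^2, -3·x^2 - 6·x·y]].
At the point, J = [[4.5000, 15.7500], [-17.2500, -20.2500]] (det J = 180.5625).
Solving J·Δ = −F gives Δ = (0.4097, 0.5893).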